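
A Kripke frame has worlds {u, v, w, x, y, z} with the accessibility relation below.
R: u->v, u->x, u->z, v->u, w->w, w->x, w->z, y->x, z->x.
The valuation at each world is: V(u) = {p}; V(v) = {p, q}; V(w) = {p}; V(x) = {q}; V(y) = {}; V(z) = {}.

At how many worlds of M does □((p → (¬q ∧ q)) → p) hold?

Let φ = □((p → (¬q ∧ q)) → p). Evaluate φ at each world:
  u (successors {v, x, z}): φ is false.
  v (successors {u}): φ is true.
  w (successors {w, x, z}): φ is false.
  x (successors ∅): φ is true.
  y (successors {x}): φ is false.
  z (successors {x}): φ is false.
For instance, at w:
  At w: □((p → (¬q ∧ q)) → p) requires (p → (¬q ∧ q)) → p at every successor {w, x, z}.
    (p → (¬q ∧ q)) → p fails at x, so □((p → (¬q ∧ q)) → p) is false at w.
Satisfying worlds: {v, x}

2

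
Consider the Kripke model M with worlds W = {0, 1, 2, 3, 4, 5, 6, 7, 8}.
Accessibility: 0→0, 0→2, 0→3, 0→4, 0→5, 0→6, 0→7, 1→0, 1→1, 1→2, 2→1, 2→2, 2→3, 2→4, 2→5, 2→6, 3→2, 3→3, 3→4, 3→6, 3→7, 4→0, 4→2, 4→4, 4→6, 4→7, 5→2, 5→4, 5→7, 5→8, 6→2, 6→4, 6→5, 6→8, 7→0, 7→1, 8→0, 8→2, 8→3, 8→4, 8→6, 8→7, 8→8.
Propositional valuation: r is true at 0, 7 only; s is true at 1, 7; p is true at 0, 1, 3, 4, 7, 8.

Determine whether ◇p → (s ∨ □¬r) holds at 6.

Yes

Recall that □ψ holds at a world iff ψ holds at every accessible world, and ◇ψ holds iff ψ holds at some accessible world.
At 6: ◇p is true, s ∨ □¬r is true, so ◇p → (s ∨ □¬r) is true.
  At 6: ◇p requires p at some successor in {2, 4, 5, 8}.
    p holds at 4, so ◇p is true at 6.
  At 6: s is false, □¬r is true, so s ∨ □¬r is true.
    At 6: □¬r requires ¬r at every successor {2, 4, 5, 8}.
      At 2: ¬r is true.
      At 4: ¬r is true.
      At 5: ¬r is true.
      At 8: ¬r is true.
    So □¬r is true at 6.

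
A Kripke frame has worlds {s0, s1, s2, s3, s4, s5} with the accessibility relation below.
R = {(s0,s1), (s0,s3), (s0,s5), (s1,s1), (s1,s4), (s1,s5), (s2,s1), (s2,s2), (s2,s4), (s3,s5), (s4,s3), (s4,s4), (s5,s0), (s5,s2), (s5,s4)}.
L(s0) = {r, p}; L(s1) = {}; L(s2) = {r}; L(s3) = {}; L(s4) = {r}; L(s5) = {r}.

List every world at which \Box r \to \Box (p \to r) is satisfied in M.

s0, s1, s2, s3, s4, s5

Let φ = \Box r \to \Box (p \to r). Evaluate φ at each world:
  s0 (successors {s1, s3, s5}): φ is true.
  s1 (successors {s1, s4, s5}): φ is true.
  s2 (successors {s1, s2, s4}): φ is true.
  s3 (successors {s5}): φ is true.
  s4 (successors {s3, s4}): φ is true.
  s5 (successors {s0, s2, s4}): φ is true.
For instance, at s1:
  At s1: \Box r is false, \Box (p \to r) is true, so \Box r \to \Box (p \to r) is true.
    At s1: \Box r requires r at every successor {s1, s4, s5}.
      r fails at s1, so \Box r is false at s1.
    At s1: \Box (p \to r) requires p \to r at every successor {s1, s4, s5}.
      At s1: p \to r is true.
      At s4: p \to r is true.
      At s5: p \to r is true.
    So \Box (p \to r) is true at s1.
Satisfying worlds: {s0, s1, s2, s3, s4, s5}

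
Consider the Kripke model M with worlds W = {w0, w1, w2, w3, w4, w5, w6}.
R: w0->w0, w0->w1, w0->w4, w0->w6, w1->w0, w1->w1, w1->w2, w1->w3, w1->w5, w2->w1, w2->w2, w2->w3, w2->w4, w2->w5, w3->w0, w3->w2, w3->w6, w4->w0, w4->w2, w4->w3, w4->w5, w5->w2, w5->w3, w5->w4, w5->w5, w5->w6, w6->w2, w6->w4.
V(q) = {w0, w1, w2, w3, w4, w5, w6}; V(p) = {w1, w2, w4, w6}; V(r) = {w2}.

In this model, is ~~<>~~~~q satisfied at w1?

At w1: ~<>~~~~q is false, so ~~<>~~~~q is true.
  At w1: <>~~~~q is true, so ~<>~~~~q is false.
    At w1: <>~~~~q requires ~~~~q at some successor in {w0, w1, w2, w3, w5}.
      ~~~~q holds at w0, so <>~~~~q is true at w1.

Yes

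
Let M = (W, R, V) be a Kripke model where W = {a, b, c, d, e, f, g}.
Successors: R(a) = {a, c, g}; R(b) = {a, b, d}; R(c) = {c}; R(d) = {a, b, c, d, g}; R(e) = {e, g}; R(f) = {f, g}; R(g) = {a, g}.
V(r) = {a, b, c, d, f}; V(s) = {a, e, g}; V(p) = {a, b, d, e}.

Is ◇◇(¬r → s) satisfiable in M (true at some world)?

Yes

Let φ = ◇◇(¬r → s). Evaluate φ at each world:
  a (successors {a, c, g}): φ is true.
  b (successors {a, b, d}): φ is true.
  c (successors {c}): φ is true.
  d (successors {a, b, c, d, g}): φ is true.
  e (successors {e, g}): φ is true.
  f (successors {f, g}): φ is true.
  g (successors {a, g}): φ is true.
Detail at a (witness):
  At a: ◇◇(¬r → s) requires ◇(¬r → s) at some successor in {a, c, g}.
    ◇(¬r → s) holds at a, so ◇◇(¬r → s) is true at a.
      At a: ◇(¬r → s) requires ¬r → s at some successor in {a, c, g}.
        ¬r → s holds at a, so ◇(¬r → s) is true at a.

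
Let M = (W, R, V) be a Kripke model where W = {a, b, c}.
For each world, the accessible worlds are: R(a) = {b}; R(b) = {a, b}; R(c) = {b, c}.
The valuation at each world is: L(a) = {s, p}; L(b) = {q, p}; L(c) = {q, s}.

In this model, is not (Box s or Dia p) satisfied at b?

No

At b: Box s or Dia p is true, so not (Box s or Dia p) is false.
  At b: Box s is false, Dia p is true, so Box s or Dia p is true.
    At b: Box s requires s at every successor {a, b}.
      s fails at b, so Box s is false at b.
    At b: Dia p requires p at some successor in {a, b}.
      p holds at a, so Dia p is true at b.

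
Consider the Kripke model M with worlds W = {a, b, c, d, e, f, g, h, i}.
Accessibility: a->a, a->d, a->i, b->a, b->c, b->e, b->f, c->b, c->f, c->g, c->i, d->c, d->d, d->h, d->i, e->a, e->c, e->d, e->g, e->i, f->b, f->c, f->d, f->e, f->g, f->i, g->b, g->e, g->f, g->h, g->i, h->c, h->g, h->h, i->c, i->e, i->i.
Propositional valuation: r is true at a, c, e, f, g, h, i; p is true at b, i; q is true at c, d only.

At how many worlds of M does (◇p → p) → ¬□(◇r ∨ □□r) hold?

6

Let φ = (◇p → p) → ¬□(◇r ∨ □□r). Evaluate φ at each world:
  a (successors {a, d, i}): φ is true.
  b (successors {a, c, e, f}): φ is false.
  c (successors {b, f, g, i}): φ is true.
  d (successors {c, d, h, i}): φ is true.
  e (successors {a, c, d, g, i}): φ is true.
  f (successors {b, c, d, e, g, i}): φ is true.
  g (successors {b, e, f, h, i}): φ is true.
  h (successors {c, g, h}): φ is false.
  i (successors {c, e, i}): φ is false.
For instance, at i:
  At i: ◇p → p is true, ¬□(◇r ∨ □□r) is false, so (◇p → p) → ¬□(◇r ∨ □□r) is false.
    At i: ◇p is true, p is true, so ◇p → p is true.
      At i: ◇p requires p at some successor in {c, e, i}.
        p holds at i, so ◇p is true at i.
    At i: □(◇r ∨ □□r) is true, so ¬□(◇r ∨ □□r) is false.
      At i: □(◇r ∨ □□r) requires ◇r ∨ □□r at every successor {c, e, i}.
        At c: ◇r ∨ □□r is true.
        At e: ◇r ∨ □□r is true.
        At i: ◇r ∨ □□r is true.
      So □(◇r ∨ □□r) is true at i.
Satisfying worlds: {a, c, d, e, f, g}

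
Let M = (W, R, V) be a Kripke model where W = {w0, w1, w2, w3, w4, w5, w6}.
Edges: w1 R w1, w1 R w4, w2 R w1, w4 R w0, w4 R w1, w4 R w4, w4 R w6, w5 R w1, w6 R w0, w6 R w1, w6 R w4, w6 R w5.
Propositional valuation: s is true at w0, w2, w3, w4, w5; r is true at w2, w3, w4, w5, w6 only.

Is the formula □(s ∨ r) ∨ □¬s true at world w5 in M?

At w5: □(s ∨ r) is false, □¬s is true, so □(s ∨ r) ∨ □¬s is true.
  At w5: □(s ∨ r) requires s ∨ r at every successor {w1}.
    s ∨ r fails at w1, so □(s ∨ r) is false at w5.
  At w5: □¬s requires ¬s at every successor {w1}.
    At w1: ¬s is true.
  So □¬s is true at w5.

Yes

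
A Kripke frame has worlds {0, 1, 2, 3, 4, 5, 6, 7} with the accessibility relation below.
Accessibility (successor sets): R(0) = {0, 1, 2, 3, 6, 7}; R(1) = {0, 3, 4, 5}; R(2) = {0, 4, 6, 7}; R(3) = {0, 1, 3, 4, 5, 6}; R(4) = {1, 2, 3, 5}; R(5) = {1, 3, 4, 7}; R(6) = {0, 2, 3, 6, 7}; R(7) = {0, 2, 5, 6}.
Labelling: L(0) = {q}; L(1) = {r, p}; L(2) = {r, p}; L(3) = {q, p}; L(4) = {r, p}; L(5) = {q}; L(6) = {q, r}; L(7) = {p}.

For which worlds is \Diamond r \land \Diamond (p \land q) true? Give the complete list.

Recall that \Diamond ψ holds at a world iff ψ holds at some accessible world.
Let φ = \Diamond r \land \Diamond (p \land q). Evaluate φ at each world:
  0 (successors {0, 1, 2, 3, 6, 7}): φ is true.
  1 (successors {0, 3, 4, 5}): φ is true.
  2 (successors {0, 4, 6, 7}): φ is false.
  3 (successors {0, 1, 3, 4, 5, 6}): φ is true.
  4 (successors {1, 2, 3, 5}): φ is true.
  5 (successors {1, 3, 4, 7}): φ is true.
  6 (successors {0, 2, 3, 6, 7}): φ is true.
  7 (successors {0, 2, 5, 6}): φ is false.
For instance, at 3:
  At 3: \Diamond r is true, \Diamond (p \land q) is true, so \Diamond r \land \Diamond (p \land q) is true.
    At 3: \Diamond r requires r at some successor in {0, 1, 3, 4, 5, 6}.
      r holds at 1, so \Diamond r is true at 3.
    At 3: \Diamond (p \land q) requires p \land q at some successor in {0, 1, 3, 4, 5, 6}.
      p \land q holds at 3, so \Diamond (p \land q) is true at 3.
Satisfying worlds: {0, 1, 3, 4, 5, 6}

0, 1, 3, 4, 5, 6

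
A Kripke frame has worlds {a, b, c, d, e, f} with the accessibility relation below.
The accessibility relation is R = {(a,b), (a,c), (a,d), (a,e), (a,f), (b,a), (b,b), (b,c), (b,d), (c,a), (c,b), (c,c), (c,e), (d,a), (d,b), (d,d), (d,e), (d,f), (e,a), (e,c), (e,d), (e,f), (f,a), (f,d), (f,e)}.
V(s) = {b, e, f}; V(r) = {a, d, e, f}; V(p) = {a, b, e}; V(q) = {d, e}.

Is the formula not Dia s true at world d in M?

At d: Dia s is true, so not Dia s is false.
  At d: Dia s requires s at some successor in {a, b, d, e, f}.
    s holds at b, so Dia s is true at d.

No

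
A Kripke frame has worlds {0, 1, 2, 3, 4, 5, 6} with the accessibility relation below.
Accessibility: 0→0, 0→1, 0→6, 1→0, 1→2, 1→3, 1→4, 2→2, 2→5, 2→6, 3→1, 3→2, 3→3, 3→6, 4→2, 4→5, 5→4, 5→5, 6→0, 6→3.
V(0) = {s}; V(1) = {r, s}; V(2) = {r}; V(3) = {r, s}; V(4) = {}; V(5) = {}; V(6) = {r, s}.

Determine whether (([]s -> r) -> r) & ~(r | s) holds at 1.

No

At 1: ([]s -> r) -> r is true, ~(r | s) is false, so (([]s -> r) -> r) & ~(r | s) is false.
  At 1: []s -> r is true, r is true, so ([]s -> r) -> r is true.
    At 1: []s is false, r is true, so []s -> r is true.
      At 1: []s requires s at every successor {0, 2, 3, 4}.
        s fails at 2, so []s is false at 1.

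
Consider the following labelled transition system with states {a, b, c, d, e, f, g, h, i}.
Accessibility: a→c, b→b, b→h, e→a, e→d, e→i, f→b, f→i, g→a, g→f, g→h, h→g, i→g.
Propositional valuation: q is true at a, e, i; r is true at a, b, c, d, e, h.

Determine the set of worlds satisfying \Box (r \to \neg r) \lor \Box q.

Let φ = \Box (r \to \neg r) \lor \Box q. Evaluate φ at each world:
  a (successors {c}): φ is false.
  b (successors {b, h}): φ is false.
  c (successors ∅): φ is true.
  d (successors ∅): φ is true.
  e (successors {a, d, i}): φ is false.
  f (successors {b, i}): φ is false.
  g (successors {a, f, h}): φ is false.
  h (successors {g}): φ is true.
  i (successors {g}): φ is true.
For instance, at h:
  At h: \Box (r \to \neg r) is true, \Box q is false, so \Box (r \to \neg r) \lor \Box q is true.
    At h: \Box (r \to \neg r) requires r \to \neg r at every successor {g}.
      At g: r \to \neg r is true.
    So \Box (r \to \neg r) is true at h.
    At h: \Box q requires q at every successor {g}.
      q fails at g, so \Box q is false at h.
Satisfying worlds: {c, d, h, i}

c, d, h, i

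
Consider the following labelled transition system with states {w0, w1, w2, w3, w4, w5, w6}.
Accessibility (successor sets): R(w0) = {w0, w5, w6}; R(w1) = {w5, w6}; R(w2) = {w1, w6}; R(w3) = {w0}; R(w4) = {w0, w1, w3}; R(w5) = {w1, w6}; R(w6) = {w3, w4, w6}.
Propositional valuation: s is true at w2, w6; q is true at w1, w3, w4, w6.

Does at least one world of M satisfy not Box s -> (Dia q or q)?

Let φ = not Box s -> (Dia q or q). Evaluate φ at each world:
  w0 (successors {w0, w5, w6}): φ is true.
  w1 (successors {w5, w6}): φ is true.
  w2 (successors {w1, w6}): φ is true.
  w3 (successors {w0}): φ is true.
  w4 (successors {w0, w1, w3}): φ is true.
  w5 (successors {w1, w6}): φ is true.
  w6 (successors {w3, w4, w6}): φ is true.
Detail at w0 (witness):
  At w0: not Box s is true, Dia q or q is true, so not Box s -> (Dia q or q) is true.
    At w0: Box s is false, so not Box s is true.
      At w0: Box s requires s at every successor {w0, w5, w6}.
        s fails at w0, so Box s is false at w0.
    At w0: Dia q is true, q is false, so Dia q or q is true.
      At w0: Dia q requires q at some successor in {w0, w5, w6}.
        q holds at w6, so Dia q is true at w0.

Yes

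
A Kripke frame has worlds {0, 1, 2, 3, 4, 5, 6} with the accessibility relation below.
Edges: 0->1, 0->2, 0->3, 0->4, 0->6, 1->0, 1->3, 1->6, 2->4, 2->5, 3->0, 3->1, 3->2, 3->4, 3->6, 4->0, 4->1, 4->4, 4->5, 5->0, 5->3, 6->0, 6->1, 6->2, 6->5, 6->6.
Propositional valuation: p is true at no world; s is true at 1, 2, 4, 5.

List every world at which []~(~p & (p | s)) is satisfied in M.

Let φ = []~(~p & (p | s)). Evaluate φ at each world:
  0 (successors {1, 2, 3, 4, 6}): φ is false.
  1 (successors {0, 3, 6}): φ is true.
  2 (successors {4, 5}): φ is false.
  3 (successors {0, 1, 2, 4, 6}): φ is false.
  4 (successors {0, 1, 4, 5}): φ is false.
  5 (successors {0, 3}): φ is true.
  6 (successors {0, 1, 2, 5, 6}): φ is false.
For instance, at 2:
  At 2: []~(~p & (p | s)) requires ~(~p & (p | s)) at every successor {4, 5}.
    ~(~p & (p | s)) fails at 4, so []~(~p & (p | s)) is false at 2.
Satisfying worlds: {1, 5}

1, 5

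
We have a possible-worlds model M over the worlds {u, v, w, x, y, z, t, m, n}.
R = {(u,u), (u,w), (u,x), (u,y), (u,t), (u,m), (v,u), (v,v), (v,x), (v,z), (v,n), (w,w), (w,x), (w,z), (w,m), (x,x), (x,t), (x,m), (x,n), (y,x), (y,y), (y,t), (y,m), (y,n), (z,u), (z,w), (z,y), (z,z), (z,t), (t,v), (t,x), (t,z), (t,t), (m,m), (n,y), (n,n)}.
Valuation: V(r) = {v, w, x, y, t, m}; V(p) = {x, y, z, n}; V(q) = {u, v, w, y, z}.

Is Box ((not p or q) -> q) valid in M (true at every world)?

No

Recall that Box ψ holds at a world iff ψ holds at every accessible world, and Dia ψ holds iff ψ holds at some accessible world.
Let φ = Box ((not p or q) -> q). Evaluate φ at each world:
  u (successors {u, w, x, y, t, m}): φ is false.
  v (successors {u, v, x, z, n}): φ is true.
  w (successors {w, x, z, m}): φ is false.
  x (successors {x, t, m, n}): φ is false.
  y (successors {x, y, t, m, n}): φ is false.
  z (successors {u, w, y, z, t}): φ is false.
  t (successors {v, x, z, t}): φ is false.
  m (successors {m}): φ is false.
  n (successors {y, n}): φ is true.
Detail at u (counterexample):
  At u: Box ((not p or q) -> q) requires (not p or q) -> q at every successor {u, w, x, y, t, m}.
    (not p or q) -> q fails at t, so Box ((not p or q) -> q) is false at u.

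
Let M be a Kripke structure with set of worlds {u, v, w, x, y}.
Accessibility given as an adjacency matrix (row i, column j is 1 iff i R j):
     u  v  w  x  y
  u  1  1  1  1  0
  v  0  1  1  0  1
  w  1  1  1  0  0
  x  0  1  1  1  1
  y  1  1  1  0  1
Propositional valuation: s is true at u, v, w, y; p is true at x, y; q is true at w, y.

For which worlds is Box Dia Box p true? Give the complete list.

none

Let φ = Box Dia Box p. Evaluate φ at each world:
  u (successors {u, v, w, x}): φ is false.
  v (successors {v, w, y}): φ is false.
  w (successors {u, v, w}): φ is false.
  x (successors {v, w, x, y}): φ is false.
  y (successors {u, v, w, y}): φ is false.
For instance, at w:
  At w: Box Dia Box p requires Dia Box p at every successor {u, v, w}.
    Dia Box p fails at u, so Box Dia Box p is false at w.
      At u: Dia Box p requires Box p at some successor in {u, v, w, x}.
        At u: Box p is false.
        At v: Box p is false.
        At w: Box p is false.
        At x: Box p is false.
      So Dia Box p is false at u.
Satisfying worlds: none.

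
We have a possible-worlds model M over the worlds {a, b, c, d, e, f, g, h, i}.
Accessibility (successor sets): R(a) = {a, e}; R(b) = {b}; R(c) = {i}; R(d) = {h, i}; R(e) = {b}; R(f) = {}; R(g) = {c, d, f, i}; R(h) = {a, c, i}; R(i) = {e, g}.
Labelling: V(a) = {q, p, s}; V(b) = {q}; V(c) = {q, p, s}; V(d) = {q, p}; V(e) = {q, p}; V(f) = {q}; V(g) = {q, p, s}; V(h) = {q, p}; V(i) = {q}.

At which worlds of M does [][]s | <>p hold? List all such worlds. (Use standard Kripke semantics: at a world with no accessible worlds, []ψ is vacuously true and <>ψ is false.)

Let φ = [][]s | <>p. Evaluate φ at each world:
  a (successors {a, e}): φ is true.
  b (successors {b}): φ is false.
  c (successors {i}): φ is false.
  d (successors {h, i}): φ is true.
  e (successors {b}): φ is false.
  f (successors ∅): φ is true.
  g (successors {c, d, f, i}): φ is true.
  h (successors {a, c, i}): φ is true.
  i (successors {e, g}): φ is true.
For instance, at a:
  At a: [][]s is false, <>p is true, so [][]s | <>p is true.
    At a: [][]s requires []s at every successor {a, e}.
      []s fails at a, so [][]s is false at a.
    At a: <>p requires p at some successor in {a, e}.
      p holds at a, so <>p is true at a.
Satisfying worlds: {a, d, f, g, h, i}

a, d, f, g, h, i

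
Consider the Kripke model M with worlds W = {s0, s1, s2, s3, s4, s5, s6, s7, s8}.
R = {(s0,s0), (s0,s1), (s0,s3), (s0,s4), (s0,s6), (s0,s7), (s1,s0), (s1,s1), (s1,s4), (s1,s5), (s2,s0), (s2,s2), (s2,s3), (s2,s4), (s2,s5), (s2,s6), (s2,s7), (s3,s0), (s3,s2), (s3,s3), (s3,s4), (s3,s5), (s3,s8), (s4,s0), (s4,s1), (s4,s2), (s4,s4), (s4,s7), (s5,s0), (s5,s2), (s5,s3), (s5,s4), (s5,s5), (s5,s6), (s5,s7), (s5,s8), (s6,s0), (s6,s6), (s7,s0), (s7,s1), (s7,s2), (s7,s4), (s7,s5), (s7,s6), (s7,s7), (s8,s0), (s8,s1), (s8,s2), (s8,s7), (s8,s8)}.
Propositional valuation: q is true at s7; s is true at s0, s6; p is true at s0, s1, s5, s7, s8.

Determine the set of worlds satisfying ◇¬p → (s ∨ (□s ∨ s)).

Let φ = ◇¬p → (s ∨ (□s ∨ s)). Evaluate φ at each world:
  s0 (successors {s0, s1, s3, s4, s6, s7}): φ is true.
  s1 (successors {s0, s1, s4, s5}): φ is false.
  s2 (successors {s0, s2, s3, s4, s5, s6, s7}): φ is false.
  s3 (successors {s0, s2, s3, s4, s5, s8}): φ is false.
  s4 (successors {s0, s1, s2, s4, s7}): φ is false.
  s5 (successors {s0, s2, s3, s4, s5, s6, s7, s8}): φ is false.
  s6 (successors {s0, s6}): φ is true.
  s7 (successors {s0, s1, s2, s4, s5, s6, s7}): φ is false.
  s8 (successors {s0, s1, s2, s7, s8}): φ is false.
For instance, at s4:
  At s4: ◇¬p is true, s ∨ (□s ∨ s) is false, so ◇¬p → (s ∨ (□s ∨ s)) is false.
    At s4: ◇¬p requires ¬p at some successor in {s0, s1, s2, s4, s7}.
      ¬p holds at s2, so ◇¬p is true at s4.
    At s4: s is false, □s ∨ s is false, so s ∨ (□s ∨ s) is false.
      At s4: □s is false, s is false, so □s ∨ s is false.
Satisfying worlds: {s0, s6}

s0, s6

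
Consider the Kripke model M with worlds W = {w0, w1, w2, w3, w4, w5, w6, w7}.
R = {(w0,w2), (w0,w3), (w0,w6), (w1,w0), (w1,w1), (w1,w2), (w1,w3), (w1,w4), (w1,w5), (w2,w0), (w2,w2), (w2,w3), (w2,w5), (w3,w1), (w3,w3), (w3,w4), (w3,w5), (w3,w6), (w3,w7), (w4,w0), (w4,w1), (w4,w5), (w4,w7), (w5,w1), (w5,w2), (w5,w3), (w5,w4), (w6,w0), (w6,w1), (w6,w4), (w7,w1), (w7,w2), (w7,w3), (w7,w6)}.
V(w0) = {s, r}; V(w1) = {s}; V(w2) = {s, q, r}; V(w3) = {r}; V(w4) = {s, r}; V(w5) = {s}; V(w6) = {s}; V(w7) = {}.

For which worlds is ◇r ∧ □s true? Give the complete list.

w6

Recall that □ψ holds at a world iff ψ holds at every accessible world, and ◇ψ holds iff ψ holds at some accessible world.
Let φ = ◇r ∧ □s. Evaluate φ at each world:
  w0 (successors {w2, w3, w6}): φ is false.
  w1 (successors {w0, w1, w2, w3, w4, w5}): φ is false.
  w2 (successors {w0, w2, w3, w5}): φ is false.
  w3 (successors {w1, w3, w4, w5, w6, w7}): φ is false.
  w4 (successors {w0, w1, w5, w7}): φ is false.
  w5 (successors {w1, w2, w3, w4}): φ is false.
  w6 (successors {w0, w1, w4}): φ is true.
  w7 (successors {w1, w2, w3, w6}): φ is false.
For instance, at w4:
  At w4: ◇r is true, □s is false, so ◇r ∧ □s is false.
    At w4: ◇r requires r at some successor in {w0, w1, w5, w7}.
      r holds at w0, so ◇r is true at w4.
    At w4: □s requires s at every successor {w0, w1, w5, w7}.
      s fails at w7, so □s is false at w4.
Satisfying worlds: {w6}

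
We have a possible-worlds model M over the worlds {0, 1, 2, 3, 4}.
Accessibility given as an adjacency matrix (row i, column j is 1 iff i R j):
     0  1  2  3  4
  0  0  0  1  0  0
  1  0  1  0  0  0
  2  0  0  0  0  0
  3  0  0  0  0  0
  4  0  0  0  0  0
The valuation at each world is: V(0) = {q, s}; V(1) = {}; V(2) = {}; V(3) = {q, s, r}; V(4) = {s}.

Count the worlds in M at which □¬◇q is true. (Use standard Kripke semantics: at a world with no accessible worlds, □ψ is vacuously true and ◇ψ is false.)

5

Let φ = □¬◇q. Evaluate φ at each world:
  0 (successors {2}): φ is true.
  1 (successors {1}): φ is true.
  2 (successors ∅): φ is true.
  3 (successors ∅): φ is true.
  4 (successors ∅): φ is true.
For instance, at 1:
  At 1: □¬◇q requires ¬◇q at every successor {1}.
      At 1: ◇q is false, so ¬◇q is true.
  So □¬◇q is true at 1.
Satisfying worlds: {0, 1, 2, 3, 4}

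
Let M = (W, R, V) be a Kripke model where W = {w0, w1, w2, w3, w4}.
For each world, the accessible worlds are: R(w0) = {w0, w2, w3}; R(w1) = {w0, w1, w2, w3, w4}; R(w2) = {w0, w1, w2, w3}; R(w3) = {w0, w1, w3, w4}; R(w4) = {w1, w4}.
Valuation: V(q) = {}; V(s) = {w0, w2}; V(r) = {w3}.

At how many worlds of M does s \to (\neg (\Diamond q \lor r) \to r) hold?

Let φ = s \to (\neg (\Diamond q \lor r) \to r). Evaluate φ at each world:
  w0 (successors {w0, w2, w3}): φ is false.
  w1 (successors {w0, w1, w2, w3, w4}): φ is true.
  w2 (successors {w0, w1, w2, w3}): φ is false.
  w3 (successors {w0, w1, w3, w4}): φ is true.
  w4 (successors {w1, w4}): φ is true.
For instance, at w3:
  At w3: s is false, \neg (\Diamond q \lor r) \to r is true, so s \to (\neg (\Diamond q \lor r) \to r) is true.
    At w3: \neg (\Diamond q \lor r) is false, r is true, so \neg (\Diamond q \lor r) \to r is true.
      At w3: \Diamond q \lor r is true, so \neg (\Diamond q \lor r) is false.
Satisfying worlds: {w1, w3, w4}

3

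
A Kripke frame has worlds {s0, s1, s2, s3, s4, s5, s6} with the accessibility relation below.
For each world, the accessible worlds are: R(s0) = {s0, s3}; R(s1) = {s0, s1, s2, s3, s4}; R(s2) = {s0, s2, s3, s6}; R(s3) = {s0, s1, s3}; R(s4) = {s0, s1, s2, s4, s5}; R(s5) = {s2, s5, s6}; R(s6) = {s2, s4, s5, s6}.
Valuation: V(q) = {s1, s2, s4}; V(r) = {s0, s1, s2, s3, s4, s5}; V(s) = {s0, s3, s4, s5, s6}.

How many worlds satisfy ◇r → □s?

Let φ = ◇r → □s. Evaluate φ at each world:
  s0 (successors {s0, s3}): φ is true.
  s1 (successors {s0, s1, s2, s3, s4}): φ is false.
  s2 (successors {s0, s2, s3, s6}): φ is false.
  s3 (successors {s0, s1, s3}): φ is false.
  s4 (successors {s0, s1, s2, s4, s5}): φ is false.
  s5 (successors {s2, s5, s6}): φ is false.
  s6 (successors {s2, s4, s5, s6}): φ is false.
For instance, at s1:
  At s1: ◇r is true, □s is false, so ◇r → □s is false.
    At s1: ◇r requires r at some successor in {s0, s1, s2, s3, s4}.
      r holds at s0, so ◇r is true at s1.
    At s1: □s requires s at every successor {s0, s1, s2, s3, s4}.
      s fails at s1, so □s is false at s1.
Satisfying worlds: {s0}

1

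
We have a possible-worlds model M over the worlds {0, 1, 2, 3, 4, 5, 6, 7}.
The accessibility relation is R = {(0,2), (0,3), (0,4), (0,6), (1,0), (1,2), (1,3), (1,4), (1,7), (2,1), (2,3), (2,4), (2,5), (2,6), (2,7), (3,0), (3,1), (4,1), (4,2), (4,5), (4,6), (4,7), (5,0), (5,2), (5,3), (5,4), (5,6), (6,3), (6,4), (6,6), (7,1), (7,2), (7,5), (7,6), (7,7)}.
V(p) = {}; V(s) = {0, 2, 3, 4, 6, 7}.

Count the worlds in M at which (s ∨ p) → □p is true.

2

Let φ = (s ∨ p) → □p. Evaluate φ at each world:
  0 (successors {2, 3, 4, 6}): φ is false.
  1 (successors {0, 2, 3, 4, 7}): φ is true.
  2 (successors {1, 3, 4, 5, 6, 7}): φ is false.
  3 (successors {0, 1}): φ is false.
  4 (successors {1, 2, 5, 6, 7}): φ is false.
  5 (successors {0, 2, 3, 4, 6}): φ is true.
  6 (successors {3, 4, 6}): φ is false.
  7 (successors {1, 2, 5, 6, 7}): φ is false.
For instance, at 7:
  At 7: s ∨ p is true, □p is false, so (s ∨ p) → □p is false.
    At 7: □p requires p at every successor {1, 2, 5, 6, 7}.
      p fails at 1, so □p is false at 7.
Satisfying worlds: {1, 5}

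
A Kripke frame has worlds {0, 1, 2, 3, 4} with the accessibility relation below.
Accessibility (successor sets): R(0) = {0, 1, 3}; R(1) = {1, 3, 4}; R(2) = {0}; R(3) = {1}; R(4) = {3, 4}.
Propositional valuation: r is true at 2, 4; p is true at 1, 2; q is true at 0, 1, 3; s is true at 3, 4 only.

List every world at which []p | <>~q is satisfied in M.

1, 3, 4

Recall that []ψ holds at a world iff ψ holds at every accessible world, and <>ψ holds iff ψ holds at some accessible world.
Let φ = []p | <>~q. Evaluate φ at each world:
  0 (successors {0, 1, 3}): φ is false.
  1 (successors {1, 3, 4}): φ is true.
  2 (successors {0}): φ is false.
  3 (successors {1}): φ is true.
  4 (successors {3, 4}): φ is true.
For instance, at 2:
  At 2: []p is false, <>~q is false, so []p | <>~q is false.
    At 2: []p requires p at every successor {0}.
      p fails at 0, so []p is false at 2.
    At 2: <>~q requires ~q at some successor in {0}.
      At 0: ~q is false.
    So <>~q is false at 2.
Satisfying worlds: {1, 3, 4}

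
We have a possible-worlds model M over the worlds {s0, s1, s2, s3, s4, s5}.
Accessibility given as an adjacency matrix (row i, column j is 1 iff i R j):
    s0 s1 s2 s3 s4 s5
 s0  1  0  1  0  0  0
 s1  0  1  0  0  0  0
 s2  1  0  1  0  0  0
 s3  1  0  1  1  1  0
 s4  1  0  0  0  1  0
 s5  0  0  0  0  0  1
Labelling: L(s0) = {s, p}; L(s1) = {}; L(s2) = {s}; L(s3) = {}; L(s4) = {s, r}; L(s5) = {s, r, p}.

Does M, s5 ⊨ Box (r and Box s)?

At s5: Box (r and Box s) requires r and Box s at every successor {s5}.
    At s5: r is true, Box s is true, so r and Box s is true.
      At s5: Box s requires s at every successor {s5}.
        At s5: s is true.
      So Box s is true at s5.
So Box (r and Box s) is true at s5.

Yes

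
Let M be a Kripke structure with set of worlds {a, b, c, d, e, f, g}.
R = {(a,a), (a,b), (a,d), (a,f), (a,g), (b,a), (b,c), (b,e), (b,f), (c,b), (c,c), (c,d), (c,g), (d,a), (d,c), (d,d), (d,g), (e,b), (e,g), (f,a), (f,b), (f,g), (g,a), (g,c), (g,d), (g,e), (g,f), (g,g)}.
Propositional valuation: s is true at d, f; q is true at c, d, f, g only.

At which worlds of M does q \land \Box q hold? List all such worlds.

none

Let φ = q \land \Box q. Evaluate φ at each world:
  a (successors {a, b, d, f, g}): φ is false.
  b (successors {a, c, e, f}): φ is false.
  c (successors {b, c, d, g}): φ is false.
  d (successors {a, c, d, g}): φ is false.
  e (successors {b, g}): φ is false.
  f (successors {a, b, g}): φ is false.
  g (successors {a, c, d, e, f, g}): φ is false.
For instance, at b:
  At b: q is false, \Box q is false, so q \land \Box q is false.
    At b: \Box q requires q at every successor {a, c, e, f}.
      q fails at a, so \Box q is false at b.
Satisfying worlds: none.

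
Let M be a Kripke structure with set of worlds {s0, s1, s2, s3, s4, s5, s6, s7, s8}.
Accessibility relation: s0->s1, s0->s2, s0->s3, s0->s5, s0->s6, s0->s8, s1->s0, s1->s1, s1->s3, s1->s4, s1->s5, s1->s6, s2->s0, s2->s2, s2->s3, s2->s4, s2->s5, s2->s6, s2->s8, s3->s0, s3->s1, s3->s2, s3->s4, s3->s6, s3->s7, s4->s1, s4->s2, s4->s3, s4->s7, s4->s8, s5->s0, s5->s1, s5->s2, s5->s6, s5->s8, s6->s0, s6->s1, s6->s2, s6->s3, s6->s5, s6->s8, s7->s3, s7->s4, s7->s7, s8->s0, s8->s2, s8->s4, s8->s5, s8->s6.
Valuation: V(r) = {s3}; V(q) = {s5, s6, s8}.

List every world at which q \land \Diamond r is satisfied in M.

s6

Let φ = q \land \Diamond r. Evaluate φ at each world:
  s0 (successors {s1, s2, s3, s5, s6, s8}): φ is false.
  s1 (successors {s0, s1, s3, s4, s5, s6}): φ is false.
  s2 (successors {s0, s2, s3, s4, s5, s6, s8}): φ is false.
  s3 (successors {s0, s1, s2, s4, s6, s7}): φ is false.
  s4 (successors {s1, s2, s3, s7, s8}): φ is false.
  s5 (successors {s0, s1, s2, s6, s8}): φ is false.
  s6 (successors {s0, s1, s2, s3, s5, s8}): φ is true.
  s7 (successors {s3, s4, s7}): φ is false.
  s8 (successors {s0, s2, s4, s5, s6}): φ is false.
For instance, at s5:
  At s5: q is true, \Diamond r is false, so q \land \Diamond r is false.
    At s5: \Diamond r requires r at some successor in {s0, s1, s2, s6, s8}.
      At s0: r is false.
      At s1: r is false.
      At s2: r is false.
      At s6: r is false.
      At s8: r is false.
    So \Diamond r is false at s5.
Satisfying worlds: {s6}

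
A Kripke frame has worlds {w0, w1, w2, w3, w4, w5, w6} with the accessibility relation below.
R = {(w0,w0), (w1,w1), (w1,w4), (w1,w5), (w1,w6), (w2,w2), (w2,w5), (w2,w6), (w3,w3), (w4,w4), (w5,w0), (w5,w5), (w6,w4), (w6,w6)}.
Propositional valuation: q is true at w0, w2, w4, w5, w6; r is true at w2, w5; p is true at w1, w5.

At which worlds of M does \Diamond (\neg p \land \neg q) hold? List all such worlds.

Let φ = \Diamond (\neg p \land \neg q). Evaluate φ at each world:
  w0 (successors {w0}): φ is false.
  w1 (successors {w1, w4, w5, w6}): φ is false.
  w2 (successors {w2, w5, w6}): φ is false.
  w3 (successors {w3}): φ is true.
  w4 (successors {w4}): φ is false.
  w5 (successors {w0, w5}): φ is false.
  w6 (successors {w4, w6}): φ is false.
For instance, at w3:
  At w3: \Diamond (\neg p \land \neg q) requires \neg p \land \neg q at some successor in {w3}.
    \neg p \land \neg q holds at w3, so \Diamond (\neg p \land \neg q) is true at w3.
Satisfying worlds: {w3}

w3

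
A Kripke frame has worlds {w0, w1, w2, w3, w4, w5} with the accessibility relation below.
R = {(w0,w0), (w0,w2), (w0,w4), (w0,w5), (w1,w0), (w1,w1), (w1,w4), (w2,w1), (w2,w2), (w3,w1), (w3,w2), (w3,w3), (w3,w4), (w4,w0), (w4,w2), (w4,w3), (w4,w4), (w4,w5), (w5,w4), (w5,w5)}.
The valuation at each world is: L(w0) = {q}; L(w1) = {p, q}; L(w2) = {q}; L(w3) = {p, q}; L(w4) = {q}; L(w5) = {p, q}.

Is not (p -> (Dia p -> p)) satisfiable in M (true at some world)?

No

Let φ = not (p -> (Dia p -> p)). Evaluate φ at each world:
  w0 (successors {w0, w2, w4, w5}): φ is false.
  w1 (successors {w0, w1, w4}): φ is false.
  w2 (successors {w1, w2}): φ is false.
  w3 (successors {w1, w2, w3, w4}): φ is false.
  w4 (successors {w0, w2, w3, w4, w5}): φ is false.
  w5 (successors {w4, w5}): φ is false.
For instance, at w2:
  At w2: p -> (Dia p -> p) is true, so not (p -> (Dia p -> p)) is false.
    At w2: p is false, Dia p -> p is false, so p -> (Dia p -> p) is true.
      At w2: Dia p is true, p is false, so Dia p -> p is false.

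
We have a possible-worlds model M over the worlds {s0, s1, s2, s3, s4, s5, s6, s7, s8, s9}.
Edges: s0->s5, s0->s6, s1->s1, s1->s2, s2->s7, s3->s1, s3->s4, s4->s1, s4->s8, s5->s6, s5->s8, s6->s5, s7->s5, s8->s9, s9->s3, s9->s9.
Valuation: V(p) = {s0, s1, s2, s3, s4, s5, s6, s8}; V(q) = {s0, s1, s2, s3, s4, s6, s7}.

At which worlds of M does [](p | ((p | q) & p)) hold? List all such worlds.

Let φ = [](p | ((p | q) & p)). Evaluate φ at each world:
  s0 (successors {s5, s6}): φ is true.
  s1 (successors {s1, s2}): φ is true.
  s2 (successors {s7}): φ is false.
  s3 (successors {s1, s4}): φ is true.
  s4 (successors {s1, s8}): φ is true.
  s5 (successors {s6, s8}): φ is true.
  s6 (successors {s5}): φ is true.
  s7 (successors {s5}): φ is true.
  s8 (successors {s9}): φ is false.
  s9 (successors {s3, s9}): φ is false.
For instance, at s0:
  At s0: [](p | ((p | q) & p)) requires p | ((p | q) & p) at every successor {s5, s6}.
    At s5: p | ((p | q) & p) is true.
    At s6: p | ((p | q) & p) is true.
  So [](p | ((p | q) & p)) is true at s0.
Satisfying worlds: {s0, s1, s3, s4, s5, s6, s7}

s0, s1, s3, s4, s5, s6, s7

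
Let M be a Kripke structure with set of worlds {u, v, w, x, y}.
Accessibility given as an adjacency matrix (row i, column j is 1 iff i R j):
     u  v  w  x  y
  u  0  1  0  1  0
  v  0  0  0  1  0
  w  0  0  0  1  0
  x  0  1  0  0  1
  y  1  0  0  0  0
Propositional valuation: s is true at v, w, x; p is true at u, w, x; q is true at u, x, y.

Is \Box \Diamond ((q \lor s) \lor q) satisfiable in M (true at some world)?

Let φ = \Box \Diamond ((q \lor s) \lor q). Evaluate φ at each world:
  u (successors {v, x}): φ is true.
  v (successors {x}): φ is true.
  w (successors {x}): φ is true.
  x (successors {v, y}): φ is true.
  y (successors {u}): φ is true.
Detail at u (witness):
  At u: \Box \Diamond ((q \lor s) \lor q) requires \Diamond ((q \lor s) \lor q) at every successor {v, x}.
      At v: \Diamond ((q \lor s) \lor q) requires (q \lor s) \lor q at some successor in {x}.
        (q \lor s) \lor q holds at x, so \Diamond ((q \lor s) \lor q) is true at v.
      At x: \Diamond ((q \lor s) \lor q) requires (q \lor s) \lor q at some successor in {v, y}.
        (q \lor s) \lor q holds at v, so \Diamond ((q \lor s) \lor q) is true at x.
  So \Box \Diamond ((q \lor s) \lor q) is true at u.

Yes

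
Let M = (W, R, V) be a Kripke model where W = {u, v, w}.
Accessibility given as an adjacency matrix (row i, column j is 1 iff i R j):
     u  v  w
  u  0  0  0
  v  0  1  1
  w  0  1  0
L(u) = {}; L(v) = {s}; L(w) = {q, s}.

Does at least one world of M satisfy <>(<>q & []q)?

Let φ = <>(<>q & []q). Evaluate φ at each world:
  u (successors ∅): φ is false.
  v (successors {v, w}): φ is false.
  w (successors {v}): φ is false.
For instance, at v:
  At v: <>(<>q & []q) requires <>q & []q at some successor in {v, w}.
    At v: <>q & []q is false.
    At w: <>q & []q is false.
  So <>(<>q & []q) is false at v.

No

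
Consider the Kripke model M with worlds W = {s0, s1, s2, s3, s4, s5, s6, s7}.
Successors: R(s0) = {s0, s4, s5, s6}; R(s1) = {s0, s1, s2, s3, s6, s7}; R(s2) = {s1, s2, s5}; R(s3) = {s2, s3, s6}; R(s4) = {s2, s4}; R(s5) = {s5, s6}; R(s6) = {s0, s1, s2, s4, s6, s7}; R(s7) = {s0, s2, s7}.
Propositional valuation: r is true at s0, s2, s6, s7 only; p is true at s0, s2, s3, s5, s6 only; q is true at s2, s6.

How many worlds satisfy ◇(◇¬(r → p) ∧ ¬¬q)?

5

Let φ = ◇(◇¬(r → p) ∧ ¬¬q). Evaluate φ at each world:
  s0 (successors {s0, s4, s5, s6}): φ is true.
  s1 (successors {s0, s1, s2, s3, s6, s7}): φ is true.
  s2 (successors {s1, s2, s5}): φ is false.
  s3 (successors {s2, s3, s6}): φ is true.
  s4 (successors {s2, s4}): φ is false.
  s5 (successors {s5, s6}): φ is true.
  s6 (successors {s0, s1, s2, s4, s6, s7}): φ is true.
  s7 (successors {s0, s2, s7}): φ is false.
For instance, at s5:
  At s5: ◇(◇¬(r → p) ∧ ¬¬q) requires ◇¬(r → p) ∧ ¬¬q at some successor in {s5, s6}.
    ◇¬(r → p) ∧ ¬¬q holds at s6, so ◇(◇¬(r → p) ∧ ¬¬q) is true at s5.
      At s6: ◇¬(r → p) is true, ¬¬q is true, so ◇¬(r → p) ∧ ¬¬q is true.
Satisfying worlds: {s0, s1, s3, s5, s6}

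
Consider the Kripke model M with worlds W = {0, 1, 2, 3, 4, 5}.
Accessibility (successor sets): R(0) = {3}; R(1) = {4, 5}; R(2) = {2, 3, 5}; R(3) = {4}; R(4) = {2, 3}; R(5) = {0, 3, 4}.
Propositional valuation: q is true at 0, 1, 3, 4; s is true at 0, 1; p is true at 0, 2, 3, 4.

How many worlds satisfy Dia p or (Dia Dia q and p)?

Let φ = Dia p or (Dia Dia q and p). Evaluate φ at each world:
  0 (successors {3}): φ is true.
  1 (successors {4, 5}): φ is true.
  2 (successors {2, 3, 5}): φ is true.
  3 (successors {4}): φ is true.
  4 (successors {2, 3}): φ is true.
  5 (successors {0, 3, 4}): φ is true.
For instance, at 0:
  At 0: Dia p is true, Dia Dia q and p is true, so Dia p or (Dia Dia q and p) is true.
    At 0: Dia p requires p at some successor in {3}.
      p holds at 3, so Dia p is true at 0.
    At 0: Dia Dia q is true, p is true, so Dia Dia q and p is true.
      At 0: Dia Dia q requires Dia q at some successor in {3}.
        Dia q holds at 3, so Dia Dia q is true at 0.
Satisfying worlds: {0, 1, 2, 3, 4, 5}

6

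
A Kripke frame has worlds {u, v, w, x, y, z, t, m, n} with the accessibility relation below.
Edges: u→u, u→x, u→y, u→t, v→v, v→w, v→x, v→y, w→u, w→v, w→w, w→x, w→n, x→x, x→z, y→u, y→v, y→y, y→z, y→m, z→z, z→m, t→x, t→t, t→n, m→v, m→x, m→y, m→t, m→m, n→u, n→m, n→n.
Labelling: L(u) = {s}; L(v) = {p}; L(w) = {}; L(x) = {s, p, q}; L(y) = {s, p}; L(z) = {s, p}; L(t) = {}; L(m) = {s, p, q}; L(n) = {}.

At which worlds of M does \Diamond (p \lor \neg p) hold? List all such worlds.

Let φ = \Diamond (p \lor \neg p). Evaluate φ at each world:
  u (successors {u, x, y, t}): φ is true.
  v (successors {v, w, x, y}): φ is true.
  w (successors {u, v, w, x, n}): φ is true.
  x (successors {x, z}): φ is true.
  y (successors {u, v, y, z, m}): φ is true.
  z (successors {z, m}): φ is true.
  t (successors {x, t, n}): φ is true.
  m (successors {v, x, y, t, m}): φ is true.
  n (successors {u, m, n}): φ is true.
For instance, at m:
  At m: \Diamond (p \lor \neg p) requires p \lor \neg p at some successor in {v, x, y, t, m}.
    p \lor \neg p holds at v, so \Diamond (p \lor \neg p) is true at m.
Satisfying worlds: {u, v, w, x, y, z, t, m, n}

u, v, w, x, y, z, t, m, n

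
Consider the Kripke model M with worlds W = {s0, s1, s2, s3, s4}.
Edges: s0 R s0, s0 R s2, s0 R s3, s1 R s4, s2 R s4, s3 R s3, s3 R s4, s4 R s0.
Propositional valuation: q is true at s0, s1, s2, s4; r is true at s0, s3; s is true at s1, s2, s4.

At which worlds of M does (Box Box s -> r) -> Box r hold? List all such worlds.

Let φ = (Box Box s -> r) -> Box r. Evaluate φ at each world:
  s0 (successors {s0, s2, s3}): φ is false.
  s1 (successors {s4}): φ is false.
  s2 (successors {s4}): φ is false.
  s3 (successors {s3, s4}): φ is false.
  s4 (successors {s0}): φ is true.
For instance, at s3:
  At s3: Box Box s -> r is true, Box r is false, so (Box Box s -> r) -> Box r is false.
    At s3: Box Box s is false, r is true, so Box Box s -> r is true.
      At s3: Box Box s requires Box s at every successor {s3, s4}.
        Box s fails at s3, so Box Box s is false at s3.
    At s3: Box r requires r at every successor {s3, s4}.
      r fails at s4, so Box r is false at s3.
Satisfying worlds: {s4}

s4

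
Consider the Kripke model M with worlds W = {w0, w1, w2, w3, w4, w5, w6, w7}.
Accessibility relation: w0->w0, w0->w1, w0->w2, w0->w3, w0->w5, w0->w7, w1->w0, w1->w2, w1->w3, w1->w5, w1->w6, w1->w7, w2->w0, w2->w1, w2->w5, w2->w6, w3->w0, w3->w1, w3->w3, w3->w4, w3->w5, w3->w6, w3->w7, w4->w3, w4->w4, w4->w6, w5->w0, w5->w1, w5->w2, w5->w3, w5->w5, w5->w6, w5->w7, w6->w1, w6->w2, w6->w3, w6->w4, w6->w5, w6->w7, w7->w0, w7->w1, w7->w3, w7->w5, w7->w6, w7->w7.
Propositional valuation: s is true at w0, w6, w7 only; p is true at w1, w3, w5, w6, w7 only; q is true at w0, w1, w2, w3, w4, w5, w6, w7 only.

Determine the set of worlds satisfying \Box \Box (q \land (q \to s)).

none

Let φ = \Box \Box (q \land (q \to s)). Evaluate φ at each world:
  w0 (successors {w0, w1, w2, w3, w5, w7}): φ is false.
  w1 (successors {w0, w2, w3, w5, w6, w7}): φ is false.
  w2 (successors {w0, w1, w5, w6}): φ is false.
  w3 (successors {w0, w1, w3, w4, w5, w6, w7}): φ is false.
  w4 (successors {w3, w4, w6}): φ is false.
  w5 (successors {w0, w1, w2, w3, w5, w6, w7}): φ is false.
  w6 (successors {w1, w2, w3, w4, w5, w7}): φ is false.
  w7 (successors {w0, w1, w3, w5, w6, w7}): φ is false.
For instance, at w0:
  At w0: \Box \Box (q \land (q \to s)) requires \Box (q \land (q \to s)) at every successor {w0, w1, w2, w3, w5, w7}.
    \Box (q \land (q \to s)) fails at w0, so \Box \Box (q \land (q \to s)) is false at w0.
      At w0: \Box (q \land (q \to s)) requires q \land (q \to s) at every successor {w0, w1, w2, w3, w5, w7}.
        q \land (q \to s) fails at w1, so \Box (q \land (q \to s)) is false at w0.
Satisfying worlds: none.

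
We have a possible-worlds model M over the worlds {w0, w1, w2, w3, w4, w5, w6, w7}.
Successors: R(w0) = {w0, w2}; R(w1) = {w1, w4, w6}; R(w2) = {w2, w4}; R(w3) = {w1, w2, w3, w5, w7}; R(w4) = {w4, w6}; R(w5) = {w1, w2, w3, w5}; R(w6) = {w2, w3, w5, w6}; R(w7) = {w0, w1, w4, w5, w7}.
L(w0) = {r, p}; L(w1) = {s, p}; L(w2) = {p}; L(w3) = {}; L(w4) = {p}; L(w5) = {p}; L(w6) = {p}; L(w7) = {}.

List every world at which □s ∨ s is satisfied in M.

Let φ = □s ∨ s. Evaluate φ at each world:
  w0 (successors {w0, w2}): φ is false.
  w1 (successors {w1, w4, w6}): φ is true.
  w2 (successors {w2, w4}): φ is false.
  w3 (successors {w1, w2, w3, w5, w7}): φ is false.
  w4 (successors {w4, w6}): φ is false.
  w5 (successors {w1, w2, w3, w5}): φ is false.
  w6 (successors {w2, w3, w5, w6}): φ is false.
  w7 (successors {w0, w1, w4, w5, w7}): φ is false.
For instance, at w3:
  At w3: □s is false, s is false, so □s ∨ s is false.
    At w3: □s requires s at every successor {w1, w2, w3, w5, w7}.
      s fails at w2, so □s is false at w3.
Satisfying worlds: {w1}

w1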